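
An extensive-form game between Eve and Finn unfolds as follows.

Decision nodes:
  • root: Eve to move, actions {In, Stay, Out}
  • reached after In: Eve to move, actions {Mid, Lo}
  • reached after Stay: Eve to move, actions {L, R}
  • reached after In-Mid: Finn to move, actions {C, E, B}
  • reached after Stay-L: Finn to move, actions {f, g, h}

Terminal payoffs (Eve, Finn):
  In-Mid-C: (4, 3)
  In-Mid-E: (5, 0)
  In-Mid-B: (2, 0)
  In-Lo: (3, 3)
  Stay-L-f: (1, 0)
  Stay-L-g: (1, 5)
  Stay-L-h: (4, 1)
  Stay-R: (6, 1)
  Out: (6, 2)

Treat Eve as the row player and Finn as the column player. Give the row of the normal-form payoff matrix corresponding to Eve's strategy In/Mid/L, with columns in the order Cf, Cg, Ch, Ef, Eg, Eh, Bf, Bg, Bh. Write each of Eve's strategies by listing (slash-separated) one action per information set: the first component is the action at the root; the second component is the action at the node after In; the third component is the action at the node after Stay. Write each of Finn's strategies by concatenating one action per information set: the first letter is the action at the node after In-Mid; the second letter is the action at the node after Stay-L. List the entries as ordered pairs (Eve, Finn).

(4,3) (4,3) (4,3) (5,0) (5,0) (5,0) (2,0) (2,0) (2,0)

vs Cf: Eve plays In → Eve plays Mid at [In] → Finn plays C at [In-Mid] → (4, 3)
vs Cg: Eve plays In → Eve plays Mid at [In] → Finn plays C at [In-Mid] → (4, 3)
vs Ch: Eve plays In → Eve plays Mid at [In] → Finn plays C at [In-Mid] → (4, 3)
vs Ef: Eve plays In → Eve plays Mid at [In] → Finn plays E at [In-Mid] → (5, 0)
vs Eg: Eve plays In → Eve plays Mid at [In] → Finn plays E at [In-Mid] → (5, 0)
vs Eh: Eve plays In → Eve plays Mid at [In] → Finn plays E at [In-Mid] → (5, 0)
vs Bf: Eve plays In → Eve plays Mid at [In] → Finn plays B at [In-Mid] → (2, 0)
vs Bg: Eve plays In → Eve plays Mid at [In] → Finn plays B at [In-Mid] → (2, 0)
vs Bh: Eve plays In → Eve plays Mid at [In] → Finn plays B at [In-Mid] → (2, 0)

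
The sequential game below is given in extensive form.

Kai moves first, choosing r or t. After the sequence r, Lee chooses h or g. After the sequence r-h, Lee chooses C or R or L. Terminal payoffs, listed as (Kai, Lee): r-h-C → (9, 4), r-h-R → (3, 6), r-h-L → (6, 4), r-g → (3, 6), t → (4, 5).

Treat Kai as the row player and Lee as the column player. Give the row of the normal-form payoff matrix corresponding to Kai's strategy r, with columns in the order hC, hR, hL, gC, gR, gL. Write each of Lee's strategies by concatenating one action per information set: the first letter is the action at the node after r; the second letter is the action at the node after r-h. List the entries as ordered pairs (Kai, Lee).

vs hC: Kai plays r → Lee plays h at [r] → Lee plays C at [r-h] → (9, 4)
vs hR: Kai plays r → Lee plays h at [r] → Lee plays R at [r-h] → (3, 6)
vs hL: Kai plays r → Lee plays h at [r] → Lee plays L at [r-h] → (6, 4)
vs gC: Kai plays r → Lee plays g at [r] → (3, 6)
vs gR: Kai plays r → Lee plays g at [r] → (3, 6)
vs gL: Kai plays r → Lee plays g at [r] → (3, 6)

(9,4) (3,6) (6,4) (3,6) (3,6) (3,6)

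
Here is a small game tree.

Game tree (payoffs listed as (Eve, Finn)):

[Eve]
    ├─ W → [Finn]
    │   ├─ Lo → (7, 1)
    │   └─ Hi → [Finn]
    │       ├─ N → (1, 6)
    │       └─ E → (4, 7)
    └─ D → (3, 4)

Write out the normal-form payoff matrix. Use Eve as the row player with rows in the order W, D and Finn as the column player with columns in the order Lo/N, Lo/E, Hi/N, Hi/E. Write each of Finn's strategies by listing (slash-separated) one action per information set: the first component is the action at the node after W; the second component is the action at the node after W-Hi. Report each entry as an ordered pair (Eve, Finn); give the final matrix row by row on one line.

Row W: Lo/N→(7,1), Lo/E→(7,1), Hi/N→(1,6), Hi/E→(4,7)
Row D: Lo/N→(3,4), Lo/E→(3,4), Hi/N→(3,4), Hi/E→(3,4)

W: (7,1) (7,1) (1,6) (4,7) | D: (3,4) (3,4) (3,4) (3,4)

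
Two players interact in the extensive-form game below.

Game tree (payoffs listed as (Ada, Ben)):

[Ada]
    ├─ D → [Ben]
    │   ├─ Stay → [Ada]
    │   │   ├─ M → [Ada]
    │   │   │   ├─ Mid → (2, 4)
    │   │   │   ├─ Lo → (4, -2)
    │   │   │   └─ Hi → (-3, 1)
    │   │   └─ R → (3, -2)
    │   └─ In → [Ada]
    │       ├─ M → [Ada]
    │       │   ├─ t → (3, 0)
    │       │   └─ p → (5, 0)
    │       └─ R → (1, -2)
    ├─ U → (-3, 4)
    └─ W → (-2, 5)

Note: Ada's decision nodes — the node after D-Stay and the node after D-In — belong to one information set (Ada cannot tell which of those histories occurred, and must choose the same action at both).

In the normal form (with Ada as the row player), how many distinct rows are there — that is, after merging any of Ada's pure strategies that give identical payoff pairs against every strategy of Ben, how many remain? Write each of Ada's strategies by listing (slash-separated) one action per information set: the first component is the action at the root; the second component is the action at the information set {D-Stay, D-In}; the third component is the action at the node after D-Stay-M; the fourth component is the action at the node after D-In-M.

9

Ada has 36 pure strategies: D/M/Mid/t, D/M/Mid/p, D/M/Lo/t, D/M/Lo/p, D/M/Hi/t, D/M/Hi/p, D/R/Mid/t, D/R/Mid/p, D/R/Lo/t, D/R/Lo/p, D/R/Hi/t, D/R/Hi/p, U/M/Mid/t, U/M/Mid/p, U/M/Lo/t, U/M/Lo/p, U/M/Hi/t, U/M/Hi/p, U/R/Mid/t, U/R/Mid/p, U/R/Lo/t, U/R/Lo/p, U/R/Hi/t, U/R/Hi/p, W/M/Mid/t, W/M/Mid/p, W/M/Lo/t, W/M/Lo/p, W/M/Hi/t, W/M/Hi/p, W/R/Mid/t, W/R/Mid/p, W/R/Lo/t, W/R/Lo/p, W/R/Hi/t, W/R/Hi/p. Columns: Stay, In.
{D/M/Mid/t} → row (2,4) (3,0)
{D/M/Mid/p} → row (2,4) (5,0)
{D/M/Lo/t} → row (4,-2) (3,0)
{D/M/Lo/p} → row (4,-2) (5,0)
{D/M/Hi/t} → row (-3,1) (3,0)
{D/M/Hi/p} → row (-3,1) (5,0)
{D/R/Mid/t, D/R/Mid/p, D/R/Lo/t, D/R/Lo/p, D/R/Hi/t, D/R/Hi/p} → row (3,-2) (1,-2)
{U/M/Mid/t, U/M/Mid/p, U/M/Lo/t, U/M/Lo/p, U/M/Hi/t, U/M/Hi/p, U/R/Mid/t, U/R/Mid/p, U/R/Lo/t, U/R/Lo/p, U/R/Hi/t, U/R/Hi/p} → row (-3,4) (-3,4)
{W/M/Mid/t, W/M/Mid/p, W/M/Lo/t, W/M/Lo/p, W/M/Hi/t, W/M/Hi/p, W/R/Mid/t, W/R/Mid/p, W/R/Lo/t, W/R/Lo/p, W/R/Hi/t, W/R/Hi/p} → row (-2,5) (-2,5)
That's 9 distinct rows out of 36 strategies.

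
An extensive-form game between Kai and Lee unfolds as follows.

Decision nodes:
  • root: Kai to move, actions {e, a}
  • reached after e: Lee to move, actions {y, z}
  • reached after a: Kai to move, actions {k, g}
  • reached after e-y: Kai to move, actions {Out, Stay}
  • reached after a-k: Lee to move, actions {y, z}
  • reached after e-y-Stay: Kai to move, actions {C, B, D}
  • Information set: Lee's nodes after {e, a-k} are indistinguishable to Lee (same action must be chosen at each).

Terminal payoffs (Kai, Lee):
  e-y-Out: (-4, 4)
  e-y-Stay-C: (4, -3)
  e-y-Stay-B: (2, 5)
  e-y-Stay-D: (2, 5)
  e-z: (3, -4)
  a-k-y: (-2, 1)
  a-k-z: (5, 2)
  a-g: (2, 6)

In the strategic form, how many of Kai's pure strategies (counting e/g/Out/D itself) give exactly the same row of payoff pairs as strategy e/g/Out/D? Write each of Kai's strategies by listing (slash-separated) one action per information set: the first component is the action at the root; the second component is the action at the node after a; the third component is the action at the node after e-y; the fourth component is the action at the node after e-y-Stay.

6

Row for e/g/Out/D (columns y, z): (-4,4) (3,-4).
Under e/g/Out/D, Kai's choice at the node after a and at the node after e-y-Stay can never be reached regardless of what Lee does, so varying those choices leaves every outcome unchanged.
Holding the reachable choices fixed and varying the unreachable ones freely already gives 2 × 3 = 6 equivalent strategies.
No other strategy reproduces this row, so those 6 are the full class: e/k/Out/C, e/k/Out/B, e/k/Out/D, e/g/Out/C, e/g/Out/B, e/g/Out/D.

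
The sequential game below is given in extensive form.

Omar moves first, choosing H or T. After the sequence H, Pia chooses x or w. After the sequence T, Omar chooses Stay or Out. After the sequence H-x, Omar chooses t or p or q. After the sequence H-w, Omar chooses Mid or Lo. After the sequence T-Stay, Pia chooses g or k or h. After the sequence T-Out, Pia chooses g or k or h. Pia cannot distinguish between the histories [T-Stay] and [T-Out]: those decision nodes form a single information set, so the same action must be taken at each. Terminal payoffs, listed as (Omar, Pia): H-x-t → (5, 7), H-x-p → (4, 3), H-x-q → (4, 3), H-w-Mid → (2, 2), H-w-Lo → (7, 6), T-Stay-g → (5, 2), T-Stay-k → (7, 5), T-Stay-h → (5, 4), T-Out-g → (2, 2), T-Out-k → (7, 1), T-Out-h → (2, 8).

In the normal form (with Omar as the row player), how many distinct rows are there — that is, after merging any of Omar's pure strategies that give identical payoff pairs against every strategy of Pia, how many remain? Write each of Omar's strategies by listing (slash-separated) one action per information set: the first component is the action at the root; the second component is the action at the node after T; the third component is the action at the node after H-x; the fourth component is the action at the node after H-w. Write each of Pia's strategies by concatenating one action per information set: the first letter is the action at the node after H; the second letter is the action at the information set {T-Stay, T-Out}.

6

Omar has 24 pure strategies: H/Stay/t/Mid, H/Stay/t/Lo, H/Stay/p/Mid, H/Stay/p/Lo, H/Stay/q/Mid, H/Stay/q/Lo, H/Out/t/Mid, H/Out/t/Lo, H/Out/p/Mid, H/Out/p/Lo, H/Out/q/Mid, H/Out/q/Lo, T/Stay/t/Mid, T/Stay/t/Lo, T/Stay/p/Mid, T/Stay/p/Lo, T/Stay/q/Mid, T/Stay/q/Lo, T/Out/t/Mid, T/Out/t/Lo, T/Out/p/Mid, T/Out/p/Lo, T/Out/q/Mid, T/Out/q/Lo. Columns: xg, xk, xh, wg, wk, wh.
{H/Stay/t/Mid, H/Out/t/Mid} → row (5,7) (5,7) (5,7) (2,2) (2,2) (2,2)
{H/Stay/t/Lo, H/Out/t/Lo} → row (5,7) (5,7) (5,7) (7,6) (7,6) (7,6)
{H/Stay/p/Mid, H/Stay/q/Mid, H/Out/p/Mid, H/Out/q/Mid} → row (4,3) (4,3) (4,3) (2,2) (2,2) (2,2)
{H/Stay/p/Lo, H/Stay/q/Lo, H/Out/p/Lo, H/Out/q/Lo} → row (4,3) (4,3) (4,3) (7,6) (7,6) (7,6)
{T/Stay/t/Mid, T/Stay/t/Lo, T/Stay/p/Mid, T/Stay/p/Lo, T/Stay/q/Mid, T/Stay/q/Lo} → row (5,2) (7,5) (5,4) (5,2) (7,5) (5,4)
{T/Out/t/Mid, T/Out/t/Lo, T/Out/p/Mid, T/Out/p/Lo, T/Out/q/Mid, T/Out/q/Lo} → row (2,2) (7,1) (2,8) (2,2) (7,1) (2,8)
That's 6 distinct rows out of 24 strategies.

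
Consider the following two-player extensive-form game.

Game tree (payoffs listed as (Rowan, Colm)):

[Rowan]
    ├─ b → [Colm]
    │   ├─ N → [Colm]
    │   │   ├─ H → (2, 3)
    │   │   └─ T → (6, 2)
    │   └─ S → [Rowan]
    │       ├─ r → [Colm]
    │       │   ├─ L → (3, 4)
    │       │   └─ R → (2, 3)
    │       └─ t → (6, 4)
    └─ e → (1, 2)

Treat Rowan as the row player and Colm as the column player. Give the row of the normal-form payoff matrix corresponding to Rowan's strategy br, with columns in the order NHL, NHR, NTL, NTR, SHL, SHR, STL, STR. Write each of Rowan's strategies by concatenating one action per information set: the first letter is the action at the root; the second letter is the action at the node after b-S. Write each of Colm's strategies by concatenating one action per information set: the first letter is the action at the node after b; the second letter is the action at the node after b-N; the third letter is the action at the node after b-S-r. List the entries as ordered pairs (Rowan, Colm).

(2,3) (2,3) (6,2) (6,2) (3,4) (2,3) (3,4) (2,3)

vs NHL: Rowan plays b → Colm plays N at [b] → Colm plays H at [b-N] → (2, 3)
vs NHR: Rowan plays b → Colm plays N at [b] → Colm plays H at [b-N] → (2, 3)
vs NTL: Rowan plays b → Colm plays N at [b] → Colm plays T at [b-N] → (6, 2)
vs NTR: Rowan plays b → Colm plays N at [b] → Colm plays T at [b-N] → (6, 2)
vs SHL: Rowan plays b → Colm plays S at [b] → Rowan plays r at [b-S] → Colm plays L at [b-S-r] → (3, 4)
vs SHR: Rowan plays b → Colm plays S at [b] → Rowan plays r at [b-S] → Colm plays R at [b-S-r] → (2, 3)
vs STL: Rowan plays b → Colm plays S at [b] → Rowan plays r at [b-S] → Colm plays L at [b-S-r] → (3, 4)
vs STR: Rowan plays b → Colm plays S at [b] → Rowan plays r at [b-S] → Colm plays R at [b-S-r] → (2, 3)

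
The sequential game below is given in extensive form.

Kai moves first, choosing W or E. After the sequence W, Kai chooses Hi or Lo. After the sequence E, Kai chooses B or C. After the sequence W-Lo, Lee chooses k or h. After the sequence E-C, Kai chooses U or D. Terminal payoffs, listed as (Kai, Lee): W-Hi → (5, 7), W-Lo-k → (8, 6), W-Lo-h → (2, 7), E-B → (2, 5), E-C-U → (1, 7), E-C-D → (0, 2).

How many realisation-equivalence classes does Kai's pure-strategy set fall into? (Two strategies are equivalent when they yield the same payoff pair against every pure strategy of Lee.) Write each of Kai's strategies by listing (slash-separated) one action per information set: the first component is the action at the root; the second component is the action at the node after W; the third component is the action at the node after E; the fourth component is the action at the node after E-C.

5

Kai has 16 pure strategies: W/Hi/B/U, W/Hi/B/D, W/Hi/C/U, W/Hi/C/D, W/Lo/B/U, W/Lo/B/D, W/Lo/C/U, W/Lo/C/D, E/Hi/B/U, E/Hi/B/D, E/Hi/C/U, E/Hi/C/D, E/Lo/B/U, E/Lo/B/D, E/Lo/C/U, E/Lo/C/D. Columns: k, h.
{W/Hi/B/U, W/Hi/B/D, W/Hi/C/U, W/Hi/C/D} → row (5,7) (5,7)
{W/Lo/B/U, W/Lo/B/D, W/Lo/C/U, W/Lo/C/D} → row (8,6) (2,7)
{E/Hi/B/U, E/Hi/B/D, E/Lo/B/U, E/Lo/B/D} → row (2,5) (2,5)
{E/Hi/C/U, E/Lo/C/U} → row (1,7) (1,7)
{E/Hi/C/D, E/Lo/C/D} → row (0,2) (0,2)
That's 5 distinct rows out of 16 strategies.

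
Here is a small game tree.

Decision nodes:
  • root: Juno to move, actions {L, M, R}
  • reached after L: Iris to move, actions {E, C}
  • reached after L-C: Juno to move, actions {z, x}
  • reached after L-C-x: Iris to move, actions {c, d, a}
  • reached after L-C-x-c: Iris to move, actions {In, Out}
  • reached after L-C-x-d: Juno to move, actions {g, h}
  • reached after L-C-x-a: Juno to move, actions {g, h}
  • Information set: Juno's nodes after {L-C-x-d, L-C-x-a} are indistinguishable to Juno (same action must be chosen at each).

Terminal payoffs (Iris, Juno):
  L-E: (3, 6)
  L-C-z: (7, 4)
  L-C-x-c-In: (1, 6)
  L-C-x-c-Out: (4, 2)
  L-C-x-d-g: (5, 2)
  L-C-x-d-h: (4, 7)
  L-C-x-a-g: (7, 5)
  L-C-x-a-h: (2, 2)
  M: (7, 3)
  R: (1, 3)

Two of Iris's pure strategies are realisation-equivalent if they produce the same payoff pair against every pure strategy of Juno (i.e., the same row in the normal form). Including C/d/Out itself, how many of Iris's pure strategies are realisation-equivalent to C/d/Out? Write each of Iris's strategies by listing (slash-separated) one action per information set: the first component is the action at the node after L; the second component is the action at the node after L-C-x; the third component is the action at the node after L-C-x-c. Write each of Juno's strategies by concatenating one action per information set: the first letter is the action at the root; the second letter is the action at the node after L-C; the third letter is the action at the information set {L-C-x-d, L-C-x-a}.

2

Row for C/d/Out (columns Lzg, Lzh, Lxg, Lxh, Mzg, Mzh, Mxg, Mxh, Rzg, Rzh, Rxg, Rxh): (7,4) (7,4) (5,2) (4,7) (7,3) (7,3) (7,3) (7,3) (1,3) (1,3) (1,3) (1,3).
Under C/d/Out, Iris's choice at the node after L-C-x-c can never be reached regardless of what Juno does, so varying those choices leaves every outcome unchanged.
Holding the reachable choices fixed and varying the unreachable one freely already gives 2 equivalent strategies.
No other strategy reproduces this row, so those 2 are the full class: C/d/In, C/d/Out.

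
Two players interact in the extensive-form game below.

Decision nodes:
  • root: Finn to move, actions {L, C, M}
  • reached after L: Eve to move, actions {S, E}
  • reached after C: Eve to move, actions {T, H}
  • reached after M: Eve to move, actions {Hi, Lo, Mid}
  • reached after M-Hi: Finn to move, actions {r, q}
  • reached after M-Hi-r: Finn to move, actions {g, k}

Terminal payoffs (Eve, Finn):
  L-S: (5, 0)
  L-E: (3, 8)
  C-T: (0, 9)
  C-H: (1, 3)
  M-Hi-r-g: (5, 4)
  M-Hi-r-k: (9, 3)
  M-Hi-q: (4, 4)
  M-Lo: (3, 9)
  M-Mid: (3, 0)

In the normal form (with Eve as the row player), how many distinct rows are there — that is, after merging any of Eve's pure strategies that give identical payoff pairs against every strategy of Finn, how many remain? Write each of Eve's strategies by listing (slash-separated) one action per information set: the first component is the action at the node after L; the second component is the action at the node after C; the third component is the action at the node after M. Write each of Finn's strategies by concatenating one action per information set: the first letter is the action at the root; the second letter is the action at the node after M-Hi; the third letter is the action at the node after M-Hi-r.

12

Eve has 12 pure strategies: S/T/Hi, S/T/Lo, S/T/Mid, S/H/Hi, S/H/Lo, S/H/Mid, E/T/Hi, E/T/Lo, E/T/Mid, E/H/Hi, E/H/Lo, E/H/Mid. Columns: Lrg, Lrk, Lqg, Lqk, Crg, Crk, Cqg, Cqk, Mrg, Mrk, Mqg, Mqk.
{S/T/Hi} → row (5,0) (5,0) (5,0) (5,0) (0,9) (0,9) (0,9) (0,9) (5,4) (9,3) (4,4) (4,4)
{S/T/Lo} → row (5,0) (5,0) (5,0) (5,0) (0,9) (0,9) (0,9) (0,9) (3,9) (3,9) (3,9) (3,9)
{S/T/Mid} → row (5,0) (5,0) (5,0) (5,0) (0,9) (0,9) (0,9) (0,9) (3,0) (3,0) (3,0) (3,0)
{S/H/Hi} → row (5,0) (5,0) (5,0) (5,0) (1,3) (1,3) (1,3) (1,3) (5,4) (9,3) (4,4) (4,4)
{S/H/Lo} → row (5,0) (5,0) (5,0) (5,0) (1,3) (1,3) (1,3) (1,3) (3,9) (3,9) (3,9) (3,9)
{S/H/Mid} → row (5,0) (5,0) (5,0) (5,0) (1,3) (1,3) (1,3) (1,3) (3,0) (3,0) (3,0) (3,0)
{E/T/Hi} → row (3,8) (3,8) (3,8) (3,8) (0,9) (0,9) (0,9) (0,9) (5,4) (9,3) (4,4) (4,4)
{E/T/Lo} → row (3,8) (3,8) (3,8) (3,8) (0,9) (0,9) (0,9) (0,9) (3,9) (3,9) (3,9) (3,9)
{E/T/Mid} → row (3,8) (3,8) (3,8) (3,8) (0,9) (0,9) (0,9) (0,9) (3,0) (3,0) (3,0) (3,0)
{E/H/Hi} → row (3,8) (3,8) (3,8) (3,8) (1,3) (1,3) (1,3) (1,3) (5,4) (9,3) (4,4) (4,4)
{E/H/Lo} → row (3,8) (3,8) (3,8) (3,8) (1,3) (1,3) (1,3) (1,3) (3,9) (3,9) (3,9) (3,9)
{E/H/Mid} → row (3,8) (3,8) (3,8) (3,8) (1,3) (1,3) (1,3) (1,3) (3,0) (3,0) (3,0) (3,0)
That's 12 distinct rows out of 12 strategies.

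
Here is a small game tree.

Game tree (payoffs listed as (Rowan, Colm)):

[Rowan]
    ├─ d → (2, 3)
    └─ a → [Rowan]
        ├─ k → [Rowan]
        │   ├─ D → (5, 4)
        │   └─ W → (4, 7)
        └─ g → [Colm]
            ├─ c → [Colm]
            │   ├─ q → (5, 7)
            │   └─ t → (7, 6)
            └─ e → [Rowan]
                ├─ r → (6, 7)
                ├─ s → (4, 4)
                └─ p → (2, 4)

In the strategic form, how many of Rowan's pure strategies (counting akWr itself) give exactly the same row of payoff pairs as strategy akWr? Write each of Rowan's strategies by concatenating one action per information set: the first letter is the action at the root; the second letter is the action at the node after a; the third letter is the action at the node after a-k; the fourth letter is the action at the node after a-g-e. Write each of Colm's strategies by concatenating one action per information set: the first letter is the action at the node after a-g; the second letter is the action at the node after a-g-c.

Row for akWr (columns cq, ct, eq, et): (4,7) (4,7) (4,7) (4,7).
Under akWr, Rowan's choice at the node after a-g-e can never be reached regardless of what Colm does, so varying those choices leaves every outcome unchanged.
Holding the reachable choices fixed and varying the unreachable one freely already gives 3 equivalent strategies.
No other strategy reproduces this row, so those 3 are the full class: akWr, akWs, akWp.

3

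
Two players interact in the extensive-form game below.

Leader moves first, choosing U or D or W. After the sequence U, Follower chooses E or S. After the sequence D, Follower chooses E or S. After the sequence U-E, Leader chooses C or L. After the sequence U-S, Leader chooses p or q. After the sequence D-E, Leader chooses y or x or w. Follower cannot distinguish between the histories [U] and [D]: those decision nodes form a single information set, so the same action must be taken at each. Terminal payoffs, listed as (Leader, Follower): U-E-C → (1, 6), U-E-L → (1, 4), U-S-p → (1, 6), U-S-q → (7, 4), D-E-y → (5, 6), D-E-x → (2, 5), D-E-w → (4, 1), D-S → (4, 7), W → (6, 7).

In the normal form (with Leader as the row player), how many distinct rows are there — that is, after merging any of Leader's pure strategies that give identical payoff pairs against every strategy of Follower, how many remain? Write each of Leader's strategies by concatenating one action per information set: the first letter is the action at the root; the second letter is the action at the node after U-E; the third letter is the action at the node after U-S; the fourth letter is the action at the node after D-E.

Leader has 36 pure strategies: UCpy, UCpx, UCpw, UCqy, UCqx, UCqw, ULpy, ULpx, ULpw, ULqy, ULqx, ULqw, DCpy, DCpx, DCpw, DCqy, DCqx, DCqw, DLpy, DLpx, DLpw, DLqy, DLqx, DLqw, WCpy, WCpx, WCpw, WCqy, WCqx, WCqw, WLpy, WLpx, WLpw, WLqy, WLqx, WLqw. Columns: E, S.
{UCpy, UCpx, UCpw} → row (1,6) (1,6)
{UCqy, UCqx, UCqw} → row (1,6) (7,4)
{ULpy, ULpx, ULpw} → row (1,4) (1,6)
{ULqy, ULqx, ULqw} → row (1,4) (7,4)
{DCpy, DCqy, DLpy, DLqy} → row (5,6) (4,7)
{DCpx, DCqx, DLpx, DLqx} → row (2,5) (4,7)
{DCpw, DCqw, DLpw, DLqw} → row (4,1) (4,7)
{WCpy, WCpx, WCpw, WCqy, WCqx, WCqw, WLpy, WLpx, WLpw, WLqy, WLqx, WLqw} → row (6,7) (6,7)
That's 8 distinct rows out of 36 strategies.

8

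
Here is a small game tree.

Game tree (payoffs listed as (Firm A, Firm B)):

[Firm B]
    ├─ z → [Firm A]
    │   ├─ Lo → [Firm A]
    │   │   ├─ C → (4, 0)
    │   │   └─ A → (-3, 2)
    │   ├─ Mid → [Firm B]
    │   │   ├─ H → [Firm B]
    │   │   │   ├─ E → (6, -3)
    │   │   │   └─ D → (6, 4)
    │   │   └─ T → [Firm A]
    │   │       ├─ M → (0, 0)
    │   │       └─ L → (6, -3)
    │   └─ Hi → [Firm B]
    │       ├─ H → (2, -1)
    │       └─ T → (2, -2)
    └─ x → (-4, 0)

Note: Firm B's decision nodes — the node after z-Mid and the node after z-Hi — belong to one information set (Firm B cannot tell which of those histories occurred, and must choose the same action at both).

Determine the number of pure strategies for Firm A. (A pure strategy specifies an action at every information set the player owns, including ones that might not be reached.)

12

Firm A owns the node after z with actions {Lo, Mid, Hi} — three choices.
Firm A owns the node after z-Lo with actions {C, A} — two choices.
Firm A owns the node after z-Mid-T with actions {M, L} — two choices.
A pure strategy fixes one action at each information set independently, so the count is the product 3 × 2 × 2 = 12.
(For reference, Firm B has 8 pure strategies, giving a 12×8 normal-form matrix.)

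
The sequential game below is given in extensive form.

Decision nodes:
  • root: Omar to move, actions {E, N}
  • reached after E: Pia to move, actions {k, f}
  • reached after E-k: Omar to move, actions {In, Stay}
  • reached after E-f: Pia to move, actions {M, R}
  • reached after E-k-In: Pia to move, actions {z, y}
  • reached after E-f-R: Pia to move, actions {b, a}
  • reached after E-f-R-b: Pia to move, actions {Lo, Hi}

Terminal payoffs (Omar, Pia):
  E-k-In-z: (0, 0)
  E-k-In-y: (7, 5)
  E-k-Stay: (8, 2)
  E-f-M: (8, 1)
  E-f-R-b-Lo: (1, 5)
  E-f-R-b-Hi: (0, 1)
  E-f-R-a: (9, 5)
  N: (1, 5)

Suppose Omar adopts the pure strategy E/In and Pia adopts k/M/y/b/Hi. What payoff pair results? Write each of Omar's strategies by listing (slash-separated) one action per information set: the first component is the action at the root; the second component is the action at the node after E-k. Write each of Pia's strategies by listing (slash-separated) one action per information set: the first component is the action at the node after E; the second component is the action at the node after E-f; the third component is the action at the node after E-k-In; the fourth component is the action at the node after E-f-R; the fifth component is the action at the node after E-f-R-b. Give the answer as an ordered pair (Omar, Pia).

(7, 5)

Trace the play path from the root:
  Omar plays E
  Pia plays k at [E]
  Omar plays In at [E-k]
  Pia plays y at [E-k-In]
→ terminal payoff (7, 5).
(Pia's choice at the node after E-f is never reached on this path, so it doesn't affect the outcome.)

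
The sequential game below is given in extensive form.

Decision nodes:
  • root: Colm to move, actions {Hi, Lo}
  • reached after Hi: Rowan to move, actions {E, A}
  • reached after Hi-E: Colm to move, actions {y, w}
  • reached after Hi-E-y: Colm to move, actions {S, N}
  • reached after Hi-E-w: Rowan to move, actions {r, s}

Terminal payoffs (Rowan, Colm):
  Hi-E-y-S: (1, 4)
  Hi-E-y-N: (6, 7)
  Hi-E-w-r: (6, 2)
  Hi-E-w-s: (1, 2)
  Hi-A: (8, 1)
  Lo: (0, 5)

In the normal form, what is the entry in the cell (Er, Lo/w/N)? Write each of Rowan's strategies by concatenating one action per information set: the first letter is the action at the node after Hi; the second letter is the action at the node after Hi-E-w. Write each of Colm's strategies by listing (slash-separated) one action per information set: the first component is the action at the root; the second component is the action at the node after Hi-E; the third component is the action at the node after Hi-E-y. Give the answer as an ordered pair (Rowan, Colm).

Trace the play path from the root:
  Colm plays Lo
→ terminal payoff (0, 5).
(Rowan's choice at the node after Hi is never reached on this path, so it doesn't affect the outcome.)

(0, 5)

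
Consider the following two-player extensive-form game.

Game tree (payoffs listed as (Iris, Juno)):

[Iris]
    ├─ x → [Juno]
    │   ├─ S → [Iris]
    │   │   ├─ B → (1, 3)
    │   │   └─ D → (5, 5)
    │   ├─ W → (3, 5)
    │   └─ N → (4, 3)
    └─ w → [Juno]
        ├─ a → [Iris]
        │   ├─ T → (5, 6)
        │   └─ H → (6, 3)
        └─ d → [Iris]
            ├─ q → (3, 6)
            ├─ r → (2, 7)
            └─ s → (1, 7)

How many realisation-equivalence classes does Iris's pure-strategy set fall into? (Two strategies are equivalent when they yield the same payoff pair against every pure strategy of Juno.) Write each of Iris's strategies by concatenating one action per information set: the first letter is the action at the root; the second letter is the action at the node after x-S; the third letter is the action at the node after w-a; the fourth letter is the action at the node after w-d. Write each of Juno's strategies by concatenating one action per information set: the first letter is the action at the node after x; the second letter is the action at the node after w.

8

Iris has 24 pure strategies: xBTq, xBTr, xBTs, xBHq, xBHr, xBHs, xDTq, xDTr, xDTs, xDHq, xDHr, xDHs, wBTq, wBTr, wBTs, wBHq, wBHr, wBHs, wDTq, wDTr, wDTs, wDHq, wDHr, wDHs. Columns: Sa, Sd, Wa, Wd, Na, Nd.
{xBTq, xBTr, xBTs, xBHq, xBHr, xBHs} → row (1,3) (1,3) (3,5) (3,5) (4,3) (4,3)
{xDTq, xDTr, xDTs, xDHq, xDHr, xDHs} → row (5,5) (5,5) (3,5) (3,5) (4,3) (4,3)
{wBTq, wDTq} → row (5,6) (3,6) (5,6) (3,6) (5,6) (3,6)
{wBTr, wDTr} → row (5,6) (2,7) (5,6) (2,7) (5,6) (2,7)
{wBTs, wDTs} → row (5,6) (1,7) (5,6) (1,7) (5,6) (1,7)
{wBHq, wDHq} → row (6,3) (3,6) (6,3) (3,6) (6,3) (3,6)
{wBHr, wDHr} → row (6,3) (2,7) (6,3) (2,7) (6,3) (2,7)
{wBHs, wDHs} → row (6,3) (1,7) (6,3) (1,7) (6,3) (1,7)
That's 8 distinct rows out of 24 strategies.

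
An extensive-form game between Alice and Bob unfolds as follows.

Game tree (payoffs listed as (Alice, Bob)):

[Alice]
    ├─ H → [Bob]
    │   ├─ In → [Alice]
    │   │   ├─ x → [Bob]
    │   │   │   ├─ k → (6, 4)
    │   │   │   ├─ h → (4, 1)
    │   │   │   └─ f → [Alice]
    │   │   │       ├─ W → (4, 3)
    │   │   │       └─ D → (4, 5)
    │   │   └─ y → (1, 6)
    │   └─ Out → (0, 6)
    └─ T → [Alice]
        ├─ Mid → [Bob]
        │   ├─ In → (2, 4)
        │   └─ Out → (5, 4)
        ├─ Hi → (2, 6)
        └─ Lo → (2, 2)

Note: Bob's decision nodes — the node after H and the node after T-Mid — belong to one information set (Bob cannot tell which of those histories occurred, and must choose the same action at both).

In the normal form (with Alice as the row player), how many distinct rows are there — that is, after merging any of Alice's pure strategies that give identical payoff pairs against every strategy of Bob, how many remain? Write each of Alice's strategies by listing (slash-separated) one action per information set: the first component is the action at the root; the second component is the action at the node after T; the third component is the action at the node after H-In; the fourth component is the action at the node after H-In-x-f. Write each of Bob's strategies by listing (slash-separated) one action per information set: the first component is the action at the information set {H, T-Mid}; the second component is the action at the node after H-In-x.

6

Alice has 24 pure strategies: H/Mid/x/W, H/Mid/x/D, H/Mid/y/W, H/Mid/y/D, H/Hi/x/W, H/Hi/x/D, H/Hi/y/W, H/Hi/y/D, H/Lo/x/W, H/Lo/x/D, H/Lo/y/W, H/Lo/y/D, T/Mid/x/W, T/Mid/x/D, T/Mid/y/W, T/Mid/y/D, T/Hi/x/W, T/Hi/x/D, T/Hi/y/W, T/Hi/y/D, T/Lo/x/W, T/Lo/x/D, T/Lo/y/W, T/Lo/y/D. Columns: In/k, In/h, In/f, Out/k, Out/h, Out/f.
{H/Mid/x/W, H/Hi/x/W, H/Lo/x/W} → row (6,4) (4,1) (4,3) (0,6) (0,6) (0,6)
{H/Mid/x/D, H/Hi/x/D, H/Lo/x/D} → row (6,4) (4,1) (4,5) (0,6) (0,6) (0,6)
{H/Mid/y/W, H/Mid/y/D, H/Hi/y/W, H/Hi/y/D, H/Lo/y/W, H/Lo/y/D} → row (1,6) (1,6) (1,6) (0,6) (0,6) (0,6)
{T/Mid/x/W, T/Mid/x/D, T/Mid/y/W, T/Mid/y/D} → row (2,4) (2,4) (2,4) (5,4) (5,4) (5,4)
{T/Hi/x/W, T/Hi/x/D, T/Hi/y/W, T/Hi/y/D} → row (2,6) (2,6) (2,6) (2,6) (2,6) (2,6)
{T/Lo/x/W, T/Lo/x/D, T/Lo/y/W, T/Lo/y/D} → row (2,2) (2,2) (2,2) (2,2) (2,2) (2,2)
That's 6 distinct rows out of 24 strategies.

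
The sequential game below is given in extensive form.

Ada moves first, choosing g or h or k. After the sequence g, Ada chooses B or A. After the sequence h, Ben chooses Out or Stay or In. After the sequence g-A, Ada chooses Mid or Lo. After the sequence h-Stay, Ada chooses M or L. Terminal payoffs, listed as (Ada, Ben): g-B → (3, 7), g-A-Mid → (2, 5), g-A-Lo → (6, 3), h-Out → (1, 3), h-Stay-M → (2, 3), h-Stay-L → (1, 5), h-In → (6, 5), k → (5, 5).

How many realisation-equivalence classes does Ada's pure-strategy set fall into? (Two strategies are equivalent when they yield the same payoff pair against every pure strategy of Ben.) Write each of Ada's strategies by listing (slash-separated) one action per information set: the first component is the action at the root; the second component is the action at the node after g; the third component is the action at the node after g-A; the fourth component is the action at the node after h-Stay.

Ada has 24 pure strategies: g/B/Mid/M, g/B/Mid/L, g/B/Lo/M, g/B/Lo/L, g/A/Mid/M, g/A/Mid/L, g/A/Lo/M, g/A/Lo/L, h/B/Mid/M, h/B/Mid/L, h/B/Lo/M, h/B/Lo/L, h/A/Mid/M, h/A/Mid/L, h/A/Lo/M, h/A/Lo/L, k/B/Mid/M, k/B/Mid/L, k/B/Lo/M, k/B/Lo/L, k/A/Mid/M, k/A/Mid/L, k/A/Lo/M, k/A/Lo/L. Columns: Out, Stay, In.
{g/B/Mid/M, g/B/Mid/L, g/B/Lo/M, g/B/Lo/L} → row (3,7) (3,7) (3,7)
{g/A/Mid/M, g/A/Mid/L} → row (2,5) (2,5) (2,5)
{g/A/Lo/M, g/A/Lo/L} → row (6,3) (6,3) (6,3)
{h/B/Mid/M, h/B/Lo/M, h/A/Mid/M, h/A/Lo/M} → row (1,3) (2,3) (6,5)
{h/B/Mid/L, h/B/Lo/L, h/A/Mid/L, h/A/Lo/L} → row (1,3) (1,5) (6,5)
{k/B/Mid/M, k/B/Mid/L, k/B/Lo/M, k/B/Lo/L, k/A/Mid/M, k/A/Mid/L, k/A/Lo/M, k/A/Lo/L} → row (5,5) (5,5) (5,5)
That's 6 distinct rows out of 24 strategies.

6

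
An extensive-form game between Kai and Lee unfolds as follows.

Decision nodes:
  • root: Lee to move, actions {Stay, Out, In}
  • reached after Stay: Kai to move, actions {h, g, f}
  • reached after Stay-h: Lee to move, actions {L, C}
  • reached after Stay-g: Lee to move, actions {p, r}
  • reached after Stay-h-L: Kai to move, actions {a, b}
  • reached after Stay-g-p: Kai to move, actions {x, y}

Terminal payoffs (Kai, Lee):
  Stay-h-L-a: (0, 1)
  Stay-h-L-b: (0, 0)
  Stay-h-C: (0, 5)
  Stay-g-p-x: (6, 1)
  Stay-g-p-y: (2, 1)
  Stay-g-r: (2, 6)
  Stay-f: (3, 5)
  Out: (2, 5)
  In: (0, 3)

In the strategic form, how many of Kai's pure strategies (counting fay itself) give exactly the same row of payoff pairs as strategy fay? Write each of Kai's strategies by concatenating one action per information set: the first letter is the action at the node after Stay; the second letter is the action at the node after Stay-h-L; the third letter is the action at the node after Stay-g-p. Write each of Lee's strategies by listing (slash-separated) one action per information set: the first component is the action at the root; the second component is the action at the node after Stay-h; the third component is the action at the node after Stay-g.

Row for fay (columns Stay/L/p, Stay/L/r, Stay/C/p, Stay/C/r, Out/L/p, Out/L/r, Out/C/p, Out/C/r, In/L/p, In/L/r, In/C/p, In/C/r): (3,5) (3,5) (3,5) (3,5) (2,5) (2,5) (2,5) (2,5) (0,3) (0,3) (0,3) (0,3).
Under fay, Kai's choice at the node after Stay-h-L and at the node after Stay-g-p can never be reached regardless of what Lee does, so varying those choices leaves every outcome unchanged.
Holding the reachable choices fixed and varying the unreachable ones freely already gives 2 × 2 = 4 equivalent strategies.
No other strategy reproduces this row, so those 4 are the full class: fax, fay, fbx, fby.

4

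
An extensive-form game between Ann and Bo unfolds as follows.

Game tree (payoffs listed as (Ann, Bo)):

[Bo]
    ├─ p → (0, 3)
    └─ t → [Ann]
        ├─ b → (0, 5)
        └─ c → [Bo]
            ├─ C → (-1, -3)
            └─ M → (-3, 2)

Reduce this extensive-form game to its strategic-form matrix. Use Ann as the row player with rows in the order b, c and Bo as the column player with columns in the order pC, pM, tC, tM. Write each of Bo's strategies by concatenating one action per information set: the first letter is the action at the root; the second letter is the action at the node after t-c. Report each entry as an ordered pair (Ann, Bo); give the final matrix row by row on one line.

b: (0,3) (0,3) (0,5) (0,5) | c: (0,3) (0,3) (-1,-3) (-3,2)

Row b: pC→(0,3), pM→(0,3), tC→(0,5), tM→(0,5)
Row c: pC→(0,3), pM→(0,3), tC→(-1,-3), tM→(-3,2)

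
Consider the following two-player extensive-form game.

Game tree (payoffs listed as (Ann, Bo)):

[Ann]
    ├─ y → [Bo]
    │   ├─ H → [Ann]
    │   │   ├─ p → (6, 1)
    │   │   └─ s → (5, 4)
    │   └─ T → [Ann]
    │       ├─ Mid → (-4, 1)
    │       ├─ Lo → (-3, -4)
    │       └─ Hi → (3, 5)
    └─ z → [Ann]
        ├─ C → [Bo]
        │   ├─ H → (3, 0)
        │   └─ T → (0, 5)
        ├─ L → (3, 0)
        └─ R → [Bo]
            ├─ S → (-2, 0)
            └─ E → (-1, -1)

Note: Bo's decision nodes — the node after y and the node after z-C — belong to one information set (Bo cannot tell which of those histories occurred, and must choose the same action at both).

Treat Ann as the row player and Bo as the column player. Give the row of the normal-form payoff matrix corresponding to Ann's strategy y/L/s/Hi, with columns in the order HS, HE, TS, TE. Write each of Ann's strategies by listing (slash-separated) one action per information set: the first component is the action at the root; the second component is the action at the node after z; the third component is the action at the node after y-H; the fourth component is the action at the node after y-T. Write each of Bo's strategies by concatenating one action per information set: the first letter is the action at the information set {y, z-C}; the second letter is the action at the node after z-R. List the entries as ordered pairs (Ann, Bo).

vs HS: Ann plays y → Bo plays H at [y] → Ann plays s at [y-H] → (5, 4)
vs HE: Ann plays y → Bo plays H at [y] → Ann plays s at [y-H] → (5, 4)
vs TS: Ann plays y → Bo plays T at [y] → Ann plays Hi at [y-T] → (3, 5)
vs TE: Ann plays y → Bo plays T at [y] → Ann plays Hi at [y-T] → (3, 5)

(5,4) (5,4) (3,5) (3,5)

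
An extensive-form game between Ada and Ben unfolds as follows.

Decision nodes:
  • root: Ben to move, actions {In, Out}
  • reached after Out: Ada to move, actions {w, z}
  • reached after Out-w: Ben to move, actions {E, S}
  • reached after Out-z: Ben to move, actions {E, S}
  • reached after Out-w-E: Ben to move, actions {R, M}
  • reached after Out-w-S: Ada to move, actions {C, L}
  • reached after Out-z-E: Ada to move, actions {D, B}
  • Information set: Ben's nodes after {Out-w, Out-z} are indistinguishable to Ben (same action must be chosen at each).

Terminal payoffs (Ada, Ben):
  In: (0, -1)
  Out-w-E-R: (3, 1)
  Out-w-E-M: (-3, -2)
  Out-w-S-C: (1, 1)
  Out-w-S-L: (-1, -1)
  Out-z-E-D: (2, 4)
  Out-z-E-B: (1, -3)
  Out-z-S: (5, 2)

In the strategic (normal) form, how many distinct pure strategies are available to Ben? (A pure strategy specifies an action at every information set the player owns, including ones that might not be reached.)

8

Ben owns the root with actions {In, Out} — two choices.
Ben owns the information set {Out-w, Out-z} with actions {E, S} — two choices.
Ben owns the node after Out-w-E with actions {R, M} — two choices.
A pure strategy fixes one action at each information set independently, so the count is the product 2 × 2 × 2 = 8.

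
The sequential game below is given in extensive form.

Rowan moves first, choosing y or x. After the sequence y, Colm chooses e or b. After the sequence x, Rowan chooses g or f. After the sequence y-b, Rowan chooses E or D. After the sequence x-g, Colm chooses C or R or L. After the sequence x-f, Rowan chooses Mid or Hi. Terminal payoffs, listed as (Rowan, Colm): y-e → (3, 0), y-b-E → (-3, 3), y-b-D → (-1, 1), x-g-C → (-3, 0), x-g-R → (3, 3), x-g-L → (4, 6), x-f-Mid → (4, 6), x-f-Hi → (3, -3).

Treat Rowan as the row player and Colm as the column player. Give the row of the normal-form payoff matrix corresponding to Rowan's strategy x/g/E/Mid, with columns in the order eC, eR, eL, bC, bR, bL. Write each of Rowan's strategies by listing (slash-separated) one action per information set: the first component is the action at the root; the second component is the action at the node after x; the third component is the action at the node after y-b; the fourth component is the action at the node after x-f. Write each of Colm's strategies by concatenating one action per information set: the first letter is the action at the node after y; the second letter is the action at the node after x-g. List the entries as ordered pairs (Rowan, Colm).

vs eC: Rowan plays x → Rowan plays g at [x] → Colm plays C at [x-g] → (-3, 0)
vs eR: Rowan plays x → Rowan plays g at [x] → Colm plays R at [x-g] → (3, 3)
vs eL: Rowan plays x → Rowan plays g at [x] → Colm plays L at [x-g] → (4, 6)
vs bC: Rowan plays x → Rowan plays g at [x] → Colm plays C at [x-g] → (-3, 0)
vs bR: Rowan plays x → Rowan plays g at [x] → Colm plays R at [x-g] → (3, 3)
vs bL: Rowan plays x → Rowan plays g at [x] → Colm plays L at [x-g] → (4, 6)

(-3,0) (3,3) (4,6) (-3,0) (3,3) (4,6)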